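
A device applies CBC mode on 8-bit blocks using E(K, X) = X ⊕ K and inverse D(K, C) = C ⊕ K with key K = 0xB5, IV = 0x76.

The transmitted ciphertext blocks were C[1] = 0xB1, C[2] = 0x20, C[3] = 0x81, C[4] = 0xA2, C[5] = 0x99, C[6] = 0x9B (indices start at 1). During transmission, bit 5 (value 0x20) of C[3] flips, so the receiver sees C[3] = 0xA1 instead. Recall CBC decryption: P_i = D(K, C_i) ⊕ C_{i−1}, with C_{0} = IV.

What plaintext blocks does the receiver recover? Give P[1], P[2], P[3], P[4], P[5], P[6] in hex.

P[1] = 0x72, P[2] = 0x24, P[3] = 0x34, P[4] = 0xB6, P[5] = 0x8E, P[6] = 0xB7

Only C[3] changed, to 0xA1. In CBC, a change in C_i garbles P_i and flips the same bit in P_{i+1}. Decrypting the received ciphertext:
P[1]: D(K, 0xB1) = 0x04; 0x04 ⊕ 0x76 = 0x72.
P[2]: D(K, 0x20) = 0x95; 0x95 ⊕ 0xB1 = 0x24.
P[3]: D(K, 0xA1) = 0x14; 0x14 ⊕ 0x20 = 0x34.
P[4]: D(K, 0xA2) = 0x17; 0x17 ⊕ 0xA1 = 0xB6.
P[5]: D(K, 0x99) = 0x2C; 0x2C ⊕ 0xA2 = 0x8E.
P[6]: D(K, 0x9B) = 0x2E; 0x2E ⊕ 0x99 = 0xB7.
Blocks that differ from the original plaintext: P[3], P[4].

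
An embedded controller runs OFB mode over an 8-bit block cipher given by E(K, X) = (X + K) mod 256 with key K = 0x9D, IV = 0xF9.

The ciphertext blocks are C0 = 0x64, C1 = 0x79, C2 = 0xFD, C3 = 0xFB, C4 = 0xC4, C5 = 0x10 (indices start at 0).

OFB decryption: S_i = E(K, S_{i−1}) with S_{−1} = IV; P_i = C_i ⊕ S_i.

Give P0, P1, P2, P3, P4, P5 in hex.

P0 = 0xF2, P1 = 0x4A, P2 = 0x2D, P3 = 0x96, P4 = 0xCE, P5 = 0xB7

P0: S = E(K, 0xF9) = 0x96; 0x64 ⊕ 0x96 = 0xF2.
P1: S = E(K, 0x96) = 0x33; 0x79 ⊕ 0x33 = 0x4A.
P2: S = E(K, 0x33) = 0xD0; 0xFD ⊕ 0xD0 = 0x2D.
P3: S = E(K, 0xD0) = 0x6D; 0xFB ⊕ 0x6D = 0x96.
P4: S = E(K, 0x6D) = 0x0A; 0xC4 ⊕ 0x0A = 0xCE.
P5: S = E(K, 0x0A) = 0xA7; 0x10 ⊕ 0xA7 = 0xB7.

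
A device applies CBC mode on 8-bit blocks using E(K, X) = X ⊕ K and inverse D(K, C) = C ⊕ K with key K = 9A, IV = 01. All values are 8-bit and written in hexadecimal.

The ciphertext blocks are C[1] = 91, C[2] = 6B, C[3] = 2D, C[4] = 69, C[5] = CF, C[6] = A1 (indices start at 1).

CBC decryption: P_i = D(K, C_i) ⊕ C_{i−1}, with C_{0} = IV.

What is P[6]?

P[6]: D(K, A1) = 3B; 3B ⊕ CF = F4.

P[6] = F4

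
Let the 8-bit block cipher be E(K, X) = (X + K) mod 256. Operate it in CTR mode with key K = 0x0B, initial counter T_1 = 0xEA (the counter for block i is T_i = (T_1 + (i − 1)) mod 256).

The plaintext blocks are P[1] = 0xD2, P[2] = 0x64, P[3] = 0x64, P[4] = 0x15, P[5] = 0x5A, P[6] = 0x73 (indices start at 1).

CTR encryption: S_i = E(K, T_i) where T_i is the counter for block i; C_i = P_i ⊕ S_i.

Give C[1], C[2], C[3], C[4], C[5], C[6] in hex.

C[1]: T = 0xEA, S = E(K, T) = 0xF5; 0xD2 ⊕ 0xF5 = 0x27.
C[2]: T = 0xEB, S = E(K, T) = 0xF6; 0x64 ⊕ 0xF6 = 0x92.
C[3]: T = 0xEC, S = E(K, T) = 0xF7; 0x64 ⊕ 0xF7 = 0x93.
C[4]: T = 0xED, S = E(K, T) = 0xF8; 0x15 ⊕ 0xF8 = 0xED.
C[5]: T = 0xEE, S = E(K, T) = 0xF9; 0x5A ⊕ 0xF9 = 0xA3.
C[6]: T = 0xEF, S = E(K, T) = 0xFA; 0x73 ⊕ 0xFA = 0x89.

C[1] = 0x27, C[2] = 0x92, C[3] = 0x93, C[4] = 0xED, C[5] = 0xA3, C[6] = 0x89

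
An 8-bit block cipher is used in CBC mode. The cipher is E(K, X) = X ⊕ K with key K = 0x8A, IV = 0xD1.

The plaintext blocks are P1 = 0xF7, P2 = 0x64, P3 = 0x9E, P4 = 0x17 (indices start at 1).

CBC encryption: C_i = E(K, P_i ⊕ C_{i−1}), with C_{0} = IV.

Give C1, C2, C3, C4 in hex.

C1: P1 ⊕ 0xD1 = 0x26; E(K, 0x26) = 0xAC.
C2: P2 ⊕ 0xAC = 0xC8; E(K, 0xC8) = 0x42.
C3: P3 ⊕ 0x42 = 0xDC; E(K, 0xDC) = 0x56.
C4: P4 ⊕ 0x56 = 0x41; E(K, 0x41) = 0xCB.

C1 = 0xAC, C2 = 0x42, C3 = 0x56, C4 = 0xCB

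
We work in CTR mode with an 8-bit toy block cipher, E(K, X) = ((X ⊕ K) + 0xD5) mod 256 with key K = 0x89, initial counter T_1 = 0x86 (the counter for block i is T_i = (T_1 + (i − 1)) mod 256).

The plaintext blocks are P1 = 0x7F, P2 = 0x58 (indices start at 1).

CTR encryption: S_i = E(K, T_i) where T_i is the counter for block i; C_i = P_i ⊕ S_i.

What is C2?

C1: T = 0x86, S = E(K, T) = 0xE4; 0x7F ⊕ 0xE4 = 0x9B.
C2: T = 0x87, S = E(K, T) = 0xE3; 0x58 ⊕ 0xE3 = 0xBB.

C2 = 0xBB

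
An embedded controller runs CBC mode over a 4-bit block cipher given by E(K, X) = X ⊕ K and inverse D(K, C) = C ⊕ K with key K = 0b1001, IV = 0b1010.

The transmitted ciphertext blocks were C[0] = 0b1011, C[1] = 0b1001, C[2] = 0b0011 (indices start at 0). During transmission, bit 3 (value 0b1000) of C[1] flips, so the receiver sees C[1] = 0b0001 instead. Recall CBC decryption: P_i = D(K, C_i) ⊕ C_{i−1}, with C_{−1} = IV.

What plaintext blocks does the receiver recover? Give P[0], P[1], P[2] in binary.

P[0] = 0b1000, P[1] = 0b0011, P[2] = 0b1011

Only C[1] changed, to 0b0001. In CBC, a change in C_i garbles P_i and flips the same bit in P_{i+1}. Decrypting the received ciphertext:
P[0]: D(K, 0b1011) = 0b0010; 0b0010 ⊕ 0b1010 = 0b1000.
P[1]: D(K, 0b0001) = 0b1000; 0b1000 ⊕ 0b1011 = 0b0011.
P[2]: D(K, 0b0011) = 0b1010; 0b1010 ⊕ 0b0001 = 0b1011.
Blocks that differ from the original plaintext: P[1], P[2].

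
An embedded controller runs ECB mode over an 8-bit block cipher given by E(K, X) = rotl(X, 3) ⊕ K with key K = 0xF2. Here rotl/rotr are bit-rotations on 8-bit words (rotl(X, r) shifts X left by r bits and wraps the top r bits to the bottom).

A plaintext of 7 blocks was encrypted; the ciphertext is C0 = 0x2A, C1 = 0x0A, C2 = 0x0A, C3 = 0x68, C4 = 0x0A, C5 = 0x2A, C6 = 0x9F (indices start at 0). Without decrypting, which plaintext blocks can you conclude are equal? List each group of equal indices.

ECB encrypts each block independently with the same key, so equal ciphertext blocks imply equal plaintext blocks.
C0 = C5 = 0x2A, so P0 = P5.
C1 = C2 = C4 = 0x0A, so P1 = P2 = P4.

P0 = P5; P1 = P2 = P4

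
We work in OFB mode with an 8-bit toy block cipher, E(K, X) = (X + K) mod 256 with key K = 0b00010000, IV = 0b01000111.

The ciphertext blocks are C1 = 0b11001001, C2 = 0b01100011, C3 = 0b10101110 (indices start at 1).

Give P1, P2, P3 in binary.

OFB decryption: S_i = E(K, S_{i−1}) with S_{0} = IV; P_i = C_i ⊕ S_i.
P1: S = E(K, 0b01000111) = 0b01010111; 0b11001001 ⊕ 0b01010111 = 0b10011110.
P2: S = E(K, 0b01010111) = 0b01100111; 0b01100011 ⊕ 0b01100111 = 0b00000100.
P3: S = E(K, 0b01100111) = 0b01110111; 0b10101110 ⊕ 0b01110111 = 0b11011001.

P1 = 0b10011110, P2 = 0b00000100, P3 = 0b11011001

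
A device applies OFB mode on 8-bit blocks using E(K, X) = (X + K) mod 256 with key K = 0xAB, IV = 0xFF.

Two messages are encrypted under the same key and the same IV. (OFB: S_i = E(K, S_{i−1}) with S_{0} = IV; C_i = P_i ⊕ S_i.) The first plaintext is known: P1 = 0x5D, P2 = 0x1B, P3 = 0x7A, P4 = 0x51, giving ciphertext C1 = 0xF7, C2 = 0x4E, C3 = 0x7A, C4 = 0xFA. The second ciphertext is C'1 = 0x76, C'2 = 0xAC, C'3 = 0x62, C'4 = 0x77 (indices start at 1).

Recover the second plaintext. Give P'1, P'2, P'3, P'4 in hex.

In OFB with a reused IV, both messages share the same keystream S_i, so C_i ⊕ C'_i = P_i ⊕ P'_i and thus P'_i = P_i ⊕ C_i ⊕ C'_i.
P'1: 0x5D ⊕ 0xF7 ⊕ 0x76 = 0xDC.
P'2: 0x1B ⊕ 0x4E ⊕ 0xAC = 0xF9.
P'3: 0x7A ⊕ 0x7A ⊕ 0x62 = 0x62.
P'4: 0x51 ⊕ 0xFA ⊕ 0x77 = 0xDC.

P'1 = 0xDC, P'2 = 0xF9, P'3 = 0x62, P'4 = 0xDC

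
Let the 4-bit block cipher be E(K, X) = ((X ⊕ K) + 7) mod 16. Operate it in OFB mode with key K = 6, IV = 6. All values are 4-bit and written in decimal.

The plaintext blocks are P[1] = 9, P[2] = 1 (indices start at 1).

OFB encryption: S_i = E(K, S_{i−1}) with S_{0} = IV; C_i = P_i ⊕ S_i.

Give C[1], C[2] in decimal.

C[1] = 14, C[2] = 9

C[1]: S = E(K, 6) = 7; 9 ⊕ 7 = 14.
C[2]: S = E(K, 7) = 8; 1 ⊕ 8 = 9.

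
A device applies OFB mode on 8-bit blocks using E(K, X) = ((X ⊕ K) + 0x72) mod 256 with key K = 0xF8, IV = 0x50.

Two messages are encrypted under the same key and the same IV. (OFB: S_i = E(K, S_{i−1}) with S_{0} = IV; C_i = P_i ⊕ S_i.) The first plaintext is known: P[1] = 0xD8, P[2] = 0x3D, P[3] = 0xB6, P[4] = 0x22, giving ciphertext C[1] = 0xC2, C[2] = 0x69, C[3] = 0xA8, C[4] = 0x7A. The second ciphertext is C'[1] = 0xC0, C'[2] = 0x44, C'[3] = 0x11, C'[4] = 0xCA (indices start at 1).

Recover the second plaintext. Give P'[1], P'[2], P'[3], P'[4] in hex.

P'[1] = 0xDA, P'[2] = 0x10, P'[3] = 0x0F, P'[4] = 0x92

In OFB with a reused IV, both messages share the same keystream S_i, so C_i ⊕ C'_i = P_i ⊕ P'_i and thus P'_i = P_i ⊕ C_i ⊕ C'_i.
P'[1]: 0xD8 ⊕ 0xC2 ⊕ 0xC0 = 0xDA.
P'[2]: 0x3D ⊕ 0x69 ⊕ 0x44 = 0x10.
P'[3]: 0xB6 ⊕ 0xA8 ⊕ 0x11 = 0x0F.
P'[4]: 0x22 ⊕ 0x7A ⊕ 0xCA = 0x92.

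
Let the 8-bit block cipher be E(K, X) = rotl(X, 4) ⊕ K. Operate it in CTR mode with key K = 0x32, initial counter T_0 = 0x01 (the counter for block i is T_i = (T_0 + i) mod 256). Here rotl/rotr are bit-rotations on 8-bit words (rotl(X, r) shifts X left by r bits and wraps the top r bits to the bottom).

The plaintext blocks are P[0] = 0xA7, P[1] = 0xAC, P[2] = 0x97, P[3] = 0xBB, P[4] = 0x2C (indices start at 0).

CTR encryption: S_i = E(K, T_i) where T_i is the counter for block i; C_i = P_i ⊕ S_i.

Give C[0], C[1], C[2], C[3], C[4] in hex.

C[0] = 0x85, C[1] = 0xBE, C[2] = 0x95, C[3] = 0xC9, C[4] = 0x4E

C[0]: T = 0x01, S = E(K, T) = 0x22; 0xA7 ⊕ 0x22 = 0x85.
C[1]: T = 0x02, S = E(K, T) = 0x12; 0xAC ⊕ 0x12 = 0xBE.
C[2]: T = 0x03, S = E(K, T) = 0x02; 0x97 ⊕ 0x02 = 0x95.
C[3]: T = 0x04, S = E(K, T) = 0x72; 0xBB ⊕ 0x72 = 0xC9.
C[4]: T = 0x05, S = E(K, T) = 0x62; 0x2C ⊕ 0x62 = 0x4E.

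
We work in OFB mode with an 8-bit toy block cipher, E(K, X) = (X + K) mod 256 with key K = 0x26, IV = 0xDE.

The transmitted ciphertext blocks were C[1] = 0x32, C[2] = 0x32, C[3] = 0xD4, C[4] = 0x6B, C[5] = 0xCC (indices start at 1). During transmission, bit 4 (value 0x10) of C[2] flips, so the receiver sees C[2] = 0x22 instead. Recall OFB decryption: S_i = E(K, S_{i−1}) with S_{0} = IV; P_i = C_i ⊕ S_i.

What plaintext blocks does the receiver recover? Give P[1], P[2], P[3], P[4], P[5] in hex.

Only C[2] changed, to 0x22. In OFB, a change in C_i flips the same bit in P_i only; the keystream is unaffected. Decrypting the received ciphertext:
P[1]: S = E(K, 0xDE) = 0x04; 0x32 ⊕ 0x04 = 0x36.
P[2]: S = E(K, 0x04) = 0x2A; 0x22 ⊕ 0x2A = 0x08.
P[3]: S = E(K, 0x2A) = 0x50; 0xD4 ⊕ 0x50 = 0x84.
P[4]: S = E(K, 0x50) = 0x76; 0x6B ⊕ 0x76 = 0x1D.
P[5]: S = E(K, 0x76) = 0x9C; 0xCC ⊕ 0x9C = 0x50.
Blocks that differ from the original plaintext: P[2].

P[1] = 0x36, P[2] = 0x08, P[3] = 0x84, P[4] = 0x1D, P[5] = 0x50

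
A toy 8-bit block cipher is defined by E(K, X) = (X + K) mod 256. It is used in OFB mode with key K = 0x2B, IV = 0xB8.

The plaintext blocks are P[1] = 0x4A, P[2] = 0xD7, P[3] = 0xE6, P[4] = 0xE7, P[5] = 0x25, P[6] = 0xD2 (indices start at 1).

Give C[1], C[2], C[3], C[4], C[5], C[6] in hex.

OFB encryption: S_i = E(K, S_{i−1}) with S_{0} = IV; C_i = P_i ⊕ S_i.
C[1]: S = E(K, 0xB8) = 0xE3; 0x4A ⊕ 0xE3 = 0xA9.
C[2]: S = E(K, 0xE3) = 0x0E; 0xD7 ⊕ 0x0E = 0xD9.
C[3]: S = E(K, 0x0E) = 0x39; 0xE6 ⊕ 0x39 = 0xDF.
C[4]: S = E(K, 0x39) = 0x64; 0xE7 ⊕ 0x64 = 0x83.
C[5]: S = E(K, 0x64) = 0x8F; 0x25 ⊕ 0x8F = 0xAA.
C[6]: S = E(K, 0x8F) = 0xBA; 0xD2 ⊕ 0xBA = 0x68.

C[1] = 0xA9, C[2] = 0xD9, C[3] = 0xDF, C[4] = 0x83, C[5] = 0xAA, C[6] = 0x68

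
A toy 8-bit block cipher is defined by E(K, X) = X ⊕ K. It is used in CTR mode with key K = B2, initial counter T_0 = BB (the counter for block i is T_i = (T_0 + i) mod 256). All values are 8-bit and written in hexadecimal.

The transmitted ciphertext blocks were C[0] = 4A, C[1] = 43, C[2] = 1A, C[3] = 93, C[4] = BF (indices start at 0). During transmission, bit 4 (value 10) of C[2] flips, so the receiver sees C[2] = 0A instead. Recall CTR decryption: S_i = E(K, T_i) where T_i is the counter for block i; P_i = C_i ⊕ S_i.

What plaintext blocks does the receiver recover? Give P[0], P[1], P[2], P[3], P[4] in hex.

P[0] = 43, P[1] = 4D, P[2] = 05, P[3] = 9F, P[4] = B2

Only C[2] changed, to 0A. In CTR, a change in C_i flips the same bit in P_i only; the keystream is unaffected. Decrypting the received ciphertext:
P[0]: T = BB, S = E(K, T) = 09; 4A ⊕ 09 = 43.
P[1]: T = BC, S = E(K, T) = 0E; 43 ⊕ 0E = 4D.
P[2]: T = BD, S = E(K, T) = 0F; 0A ⊕ 0F = 05.
P[3]: T = BE, S = E(K, T) = 0C; 93 ⊕ 0C = 9F.
P[4]: T = BF, S = E(K, T) = 0D; BF ⊕ 0D = B2.
Blocks that differ from the original plaintext: P[2].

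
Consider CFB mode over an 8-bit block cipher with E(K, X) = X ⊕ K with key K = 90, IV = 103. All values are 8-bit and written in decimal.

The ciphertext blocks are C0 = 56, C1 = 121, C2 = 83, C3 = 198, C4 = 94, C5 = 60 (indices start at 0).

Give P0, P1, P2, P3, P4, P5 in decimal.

P0 = 5, P1 = 27, P2 = 112, P3 = 207, P4 = 194, P5 = 56

CFB decryption: P_i = C_i ⊕ E(K, C_{i−1}), with C_{−1} = IV.
P0: E(K, 103) = 61; 56 ⊕ 61 = 5.
P1: E(K, 56) = 98; 121 ⊕ 98 = 27.
P2: E(K, 121) = 35; 83 ⊕ 35 = 112.
P3: E(K, 83) = 9; 198 ⊕ 9 = 207.
P4: E(K, 198) = 156; 94 ⊕ 156 = 194.
P5: E(K, 94) = 4; 60 ⊕ 4 = 56.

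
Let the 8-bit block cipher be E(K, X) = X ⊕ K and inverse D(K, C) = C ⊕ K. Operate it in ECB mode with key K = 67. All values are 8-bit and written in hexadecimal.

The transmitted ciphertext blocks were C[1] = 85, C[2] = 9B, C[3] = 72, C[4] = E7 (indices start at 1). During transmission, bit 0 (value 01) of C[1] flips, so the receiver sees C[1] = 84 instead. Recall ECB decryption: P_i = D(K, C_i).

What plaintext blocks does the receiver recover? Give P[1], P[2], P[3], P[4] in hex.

P[1] = E3, P[2] = FC, P[3] = 15, P[4] = 80

Only C[1] changed, to 84. In ECB, a change in C_i affects only P_i. Decrypting the received ciphertext:
P[1]: D(K, 84) = E3.
P[2]: D(K, 9B) = FC.
P[3]: D(K, 72) = 15.
P[4]: D(K, E7) = 80.
Blocks that differ from the original plaintext: P[1].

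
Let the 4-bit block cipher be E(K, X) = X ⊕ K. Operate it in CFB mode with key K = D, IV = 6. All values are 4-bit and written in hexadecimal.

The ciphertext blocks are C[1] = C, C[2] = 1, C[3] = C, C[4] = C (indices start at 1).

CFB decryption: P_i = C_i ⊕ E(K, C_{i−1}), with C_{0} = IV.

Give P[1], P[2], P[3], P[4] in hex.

P[1]: E(K, 6) = B; C ⊕ B = 7.
P[2]: E(K, C) = 1; 1 ⊕ 1 = 0.
P[3]: E(K, 1) = C; C ⊕ C = 0.
P[4]: E(K, C) = 1; C ⊕ 1 = D.

P[1] = 7, P[2] = 0, P[3] = 0, P[4] = D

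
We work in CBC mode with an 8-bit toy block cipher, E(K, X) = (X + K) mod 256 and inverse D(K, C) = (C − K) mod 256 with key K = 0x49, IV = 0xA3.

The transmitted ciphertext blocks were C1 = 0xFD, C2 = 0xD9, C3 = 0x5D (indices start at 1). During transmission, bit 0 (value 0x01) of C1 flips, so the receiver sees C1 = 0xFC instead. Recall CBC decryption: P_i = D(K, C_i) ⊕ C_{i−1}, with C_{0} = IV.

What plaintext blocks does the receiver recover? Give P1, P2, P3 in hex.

P1 = 0x10, P2 = 0x6C, P3 = 0xCD

Only C1 changed, to 0xFC. In CBC, a change in C_i garbles P_i and flips the same bit in P_{i+1}. Decrypting the received ciphertext:
P1: D(K, 0xFC) = 0xB3; 0xB3 ⊕ 0xA3 = 0x10.
P2: D(K, 0xD9) = 0x90; 0x90 ⊕ 0xFC = 0x6C.
P3: D(K, 0x5D) = 0x14; 0x14 ⊕ 0xD9 = 0xCD.
Blocks that differ from the original plaintext: P1, P2.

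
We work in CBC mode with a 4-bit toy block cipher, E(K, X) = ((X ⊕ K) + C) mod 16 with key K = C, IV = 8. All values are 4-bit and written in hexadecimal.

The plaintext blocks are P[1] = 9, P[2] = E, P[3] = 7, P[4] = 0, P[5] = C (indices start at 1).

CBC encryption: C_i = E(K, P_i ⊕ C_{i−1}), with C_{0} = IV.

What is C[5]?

C[5] = C

C[1]: P[1] ⊕ 8 = 1; E(K, 1) = 9.
C[2]: P[2] ⊕ 9 = 7; E(K, 7) = 7.
C[3]: P[3] ⊕ 7 = 0; E(K, 0) = 8.
C[4]: P[4] ⊕ 8 = 8; E(K, 8) = 0.
C[5]: P[5] ⊕ 0 = C; E(K, C) = C.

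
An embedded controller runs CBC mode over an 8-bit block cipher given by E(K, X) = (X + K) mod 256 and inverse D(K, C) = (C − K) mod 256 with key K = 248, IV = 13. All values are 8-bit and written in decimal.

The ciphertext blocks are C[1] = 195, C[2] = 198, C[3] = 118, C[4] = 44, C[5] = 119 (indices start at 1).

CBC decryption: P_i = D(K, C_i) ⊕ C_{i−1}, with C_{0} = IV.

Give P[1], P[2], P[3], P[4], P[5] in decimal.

P[1] = 198, P[2] = 13, P[3] = 184, P[4] = 66, P[5] = 83

P[1]: D(K, 195) = 203; 203 ⊕ 13 = 198.
P[2]: D(K, 198) = 206; 206 ⊕ 195 = 13.
P[3]: D(K, 118) = 126; 126 ⊕ 198 = 184.
P[4]: D(K, 44) = 52; 52 ⊕ 118 = 66.
P[5]: D(K, 119) = 127; 127 ⊕ 44 = 83.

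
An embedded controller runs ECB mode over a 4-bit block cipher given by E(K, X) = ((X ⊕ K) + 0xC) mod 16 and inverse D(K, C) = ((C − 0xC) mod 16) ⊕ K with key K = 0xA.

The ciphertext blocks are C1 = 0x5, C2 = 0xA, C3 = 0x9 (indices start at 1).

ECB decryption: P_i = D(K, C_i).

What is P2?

P2 = 0x4

P2: D(K, 0xA) = 0x4.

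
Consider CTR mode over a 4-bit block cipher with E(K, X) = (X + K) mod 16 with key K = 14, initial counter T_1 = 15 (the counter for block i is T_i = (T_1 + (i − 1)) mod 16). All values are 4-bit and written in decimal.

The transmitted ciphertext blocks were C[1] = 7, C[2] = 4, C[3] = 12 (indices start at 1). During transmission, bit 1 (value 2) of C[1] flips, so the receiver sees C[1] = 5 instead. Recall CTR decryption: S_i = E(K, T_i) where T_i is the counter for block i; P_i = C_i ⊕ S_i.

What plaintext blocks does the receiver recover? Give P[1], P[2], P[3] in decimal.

P[1] = 8, P[2] = 10, P[3] = 3

Only C[1] changed, to 5. In CTR, a change in C_i flips the same bit in P_i only; the keystream is unaffected. Decrypting the received ciphertext:
P[1]: T = 15, S = E(K, T) = 13; 5 ⊕ 13 = 8.
P[2]: T = 0, S = E(K, T) = 14; 4 ⊕ 14 = 10.
P[3]: T = 1, S = E(K, T) = 15; 12 ⊕ 15 = 3.
Blocks that differ from the original plaintext: P[1].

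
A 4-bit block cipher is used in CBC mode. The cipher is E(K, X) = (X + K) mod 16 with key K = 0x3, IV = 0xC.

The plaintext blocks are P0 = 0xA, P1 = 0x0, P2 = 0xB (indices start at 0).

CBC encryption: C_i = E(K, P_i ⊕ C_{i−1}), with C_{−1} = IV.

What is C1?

C1 = 0xC

C0: P0 ⊕ 0xC = 0x6; E(K, 0x6) = 0x9.
C1: P1 ⊕ 0x9 = 0x9; E(K, 0x9) = 0xC.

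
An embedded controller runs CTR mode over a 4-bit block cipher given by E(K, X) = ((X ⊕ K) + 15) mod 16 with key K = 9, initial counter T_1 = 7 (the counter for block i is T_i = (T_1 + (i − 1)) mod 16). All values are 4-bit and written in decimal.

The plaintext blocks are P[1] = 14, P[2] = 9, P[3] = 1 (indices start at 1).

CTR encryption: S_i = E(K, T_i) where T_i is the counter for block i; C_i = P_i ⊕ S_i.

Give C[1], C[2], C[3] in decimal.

C[1] = 3, C[2] = 9, C[3] = 14

C[1]: T = 7, S = E(K, T) = 13; 14 ⊕ 13 = 3.
C[2]: T = 8, S = E(K, T) = 0; 9 ⊕ 0 = 9.
C[3]: T = 9, S = E(K, T) = 15; 1 ⊕ 15 = 14.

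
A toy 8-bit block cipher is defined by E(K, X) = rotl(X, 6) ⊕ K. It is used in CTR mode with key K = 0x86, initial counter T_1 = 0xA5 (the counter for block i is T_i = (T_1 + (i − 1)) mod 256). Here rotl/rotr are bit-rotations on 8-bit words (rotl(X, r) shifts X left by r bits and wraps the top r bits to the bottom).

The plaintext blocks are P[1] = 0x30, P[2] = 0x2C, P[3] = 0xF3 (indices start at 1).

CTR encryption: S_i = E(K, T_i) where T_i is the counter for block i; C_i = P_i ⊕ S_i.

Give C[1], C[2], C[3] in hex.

C[1]: T = 0xA5, S = E(K, T) = 0xEF; 0x30 ⊕ 0xEF = 0xDF.
C[2]: T = 0xA6, S = E(K, T) = 0x2F; 0x2C ⊕ 0x2F = 0x03.
C[3]: T = 0xA7, S = E(K, T) = 0x6F; 0xF3 ⊕ 0x6F = 0x9C.

C[1] = 0xDF, C[2] = 0x03, C[3] = 0x9C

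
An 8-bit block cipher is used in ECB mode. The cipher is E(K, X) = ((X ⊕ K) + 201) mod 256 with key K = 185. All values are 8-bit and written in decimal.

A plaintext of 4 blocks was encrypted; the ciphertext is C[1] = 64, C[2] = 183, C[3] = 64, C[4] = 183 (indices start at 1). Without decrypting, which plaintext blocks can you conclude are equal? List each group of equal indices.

P[1] = P[3]; P[2] = P[4]

ECB encrypts each block independently with the same key, so equal ciphertext blocks imply equal plaintext blocks.
C[1] = C[3] = 64, so P[1] = P[3].
C[2] = C[4] = 183, so P[2] = P[4].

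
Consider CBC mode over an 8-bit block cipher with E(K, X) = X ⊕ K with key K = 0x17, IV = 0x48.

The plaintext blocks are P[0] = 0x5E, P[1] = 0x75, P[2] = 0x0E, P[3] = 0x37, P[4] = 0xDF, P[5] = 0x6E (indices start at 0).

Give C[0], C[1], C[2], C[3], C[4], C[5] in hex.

CBC encryption: C_i = E(K, P_i ⊕ C_{i−1}), with C_{−1} = IV.
C[0]: P[0] ⊕ 0x48 = 0x16; E(K, 0x16) = 0x01.
C[1]: P[1] ⊕ 0x01 = 0x74; E(K, 0x74) = 0x63.
C[2]: P[2] ⊕ 0x63 = 0x6D; E(K, 0x6D) = 0x7A.
C[3]: P[3] ⊕ 0x7A = 0x4D; E(K, 0x4D) = 0x5A.
C[4]: P[4] ⊕ 0x5A = 0x85; E(K, 0x85) = 0x92.
C[5]: P[5] ⊕ 0x92 = 0xFC; E(K, 0xFC) = 0xEB.

C[0] = 0x01, C[1] = 0x63, C[2] = 0x7A, C[3] = 0x5A, C[4] = 0x92, C[5] = 0xEB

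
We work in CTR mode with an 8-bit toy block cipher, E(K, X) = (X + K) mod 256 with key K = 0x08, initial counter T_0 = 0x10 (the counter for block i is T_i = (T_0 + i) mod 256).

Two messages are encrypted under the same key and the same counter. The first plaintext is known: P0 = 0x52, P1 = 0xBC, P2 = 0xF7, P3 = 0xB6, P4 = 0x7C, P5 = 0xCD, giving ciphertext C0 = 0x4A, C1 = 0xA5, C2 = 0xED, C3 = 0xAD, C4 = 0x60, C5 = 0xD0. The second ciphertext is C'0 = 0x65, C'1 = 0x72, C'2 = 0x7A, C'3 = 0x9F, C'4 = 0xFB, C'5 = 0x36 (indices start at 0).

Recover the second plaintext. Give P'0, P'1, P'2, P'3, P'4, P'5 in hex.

P'0 = 0x7D, P'1 = 0x6B, P'2 = 0x60, P'3 = 0x84, P'4 = 0xE7, P'5 = 0x2B

In CTR with a reused counter, both messages share the same keystream S_i, so C_i ⊕ C'_i = P_i ⊕ P'_i and thus P'_i = P_i ⊕ C_i ⊕ C'_i.
P'0: 0x52 ⊕ 0x4A ⊕ 0x65 = 0x7D.
P'1: 0xBC ⊕ 0xA5 ⊕ 0x72 = 0x6B.
P'2: 0xF7 ⊕ 0xED ⊕ 0x7A = 0x60.
P'3: 0xB6 ⊕ 0xAD ⊕ 0x9F = 0x84.
P'4: 0x7C ⊕ 0x60 ⊕ 0xFB = 0xE7.
P'5: 0xCD ⊕ 0xD0 ⊕ 0x36 = 0x2B.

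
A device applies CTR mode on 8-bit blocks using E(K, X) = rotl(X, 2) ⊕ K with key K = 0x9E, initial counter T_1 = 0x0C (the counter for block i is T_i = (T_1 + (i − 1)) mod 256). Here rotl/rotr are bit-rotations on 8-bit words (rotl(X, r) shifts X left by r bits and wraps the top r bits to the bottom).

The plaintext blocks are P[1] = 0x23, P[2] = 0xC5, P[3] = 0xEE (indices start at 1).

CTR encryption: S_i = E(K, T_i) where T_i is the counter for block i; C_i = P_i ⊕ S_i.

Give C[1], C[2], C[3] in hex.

C[1]: T = 0x0C, S = E(K, T) = 0xAE; 0x23 ⊕ 0xAE = 0x8D.
C[2]: T = 0x0D, S = E(K, T) = 0xAA; 0xC5 ⊕ 0xAA = 0x6F.
C[3]: T = 0x0E, S = E(K, T) = 0xA6; 0xEE ⊕ 0xA6 = 0x48.

C[1] = 0x8D, C[2] = 0x6F, C[3] = 0x48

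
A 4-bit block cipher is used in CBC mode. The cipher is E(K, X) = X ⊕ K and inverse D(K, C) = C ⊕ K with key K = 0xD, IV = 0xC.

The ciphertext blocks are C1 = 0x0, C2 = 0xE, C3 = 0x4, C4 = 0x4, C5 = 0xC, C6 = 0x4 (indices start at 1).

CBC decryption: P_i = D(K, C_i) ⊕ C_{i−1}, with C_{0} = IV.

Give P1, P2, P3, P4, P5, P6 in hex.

P1 = 0x1, P2 = 0x3, P3 = 0x7, P4 = 0xD, P5 = 0x5, P6 = 0x5

P1: D(K, 0x0) = 0xD; 0xD ⊕ 0xC = 0x1.
P2: D(K, 0xE) = 0x3; 0x3 ⊕ 0x0 = 0x3.
P3: D(K, 0x4) = 0x9; 0x9 ⊕ 0xE = 0x7.
P4: D(K, 0x4) = 0x9; 0x9 ⊕ 0x4 = 0xD.
P5: D(K, 0xC) = 0x1; 0x1 ⊕ 0x4 = 0x5.
P6: D(K, 0x4) = 0x9; 0x9 ⊕ 0xC = 0x5.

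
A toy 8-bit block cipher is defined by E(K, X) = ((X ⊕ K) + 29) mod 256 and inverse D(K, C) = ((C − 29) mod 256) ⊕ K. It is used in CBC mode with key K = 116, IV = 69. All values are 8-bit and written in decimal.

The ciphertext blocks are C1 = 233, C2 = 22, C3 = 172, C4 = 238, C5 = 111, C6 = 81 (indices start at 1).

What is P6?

CBC decryption: P_i = D(K, C_i) ⊕ C_{i−1}, with C_{0} = IV.
P6: D(K, 81) = 64; 64 ⊕ 111 = 47.

P6 = 47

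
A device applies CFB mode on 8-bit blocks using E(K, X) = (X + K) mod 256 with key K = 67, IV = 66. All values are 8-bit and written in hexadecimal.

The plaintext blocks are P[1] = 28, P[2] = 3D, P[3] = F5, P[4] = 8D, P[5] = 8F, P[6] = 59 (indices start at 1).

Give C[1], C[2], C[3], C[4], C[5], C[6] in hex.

C[1] = E5, C[2] = 71, C[3] = 2D, C[4] = 19, C[5] = 0F, C[6] = 2F

CFB encryption: C_i = P_i ⊕ E(K, C_{i−1}), with C_{0} = IV.
C[1]: E(K, 66) = CD; 28 ⊕ CD = E5.
C[2]: E(K, E5) = 4C; 3D ⊕ 4C = 71.
C[3]: E(K, 71) = D8; F5 ⊕ D8 = 2D.
C[4]: E(K, 2D) = 94; 8D ⊕ 94 = 19.
C[5]: E(K, 19) = 80; 8F ⊕ 80 = 0F.
C[6]: E(K, 0F) = 76; 59 ⊕ 76 = 2F.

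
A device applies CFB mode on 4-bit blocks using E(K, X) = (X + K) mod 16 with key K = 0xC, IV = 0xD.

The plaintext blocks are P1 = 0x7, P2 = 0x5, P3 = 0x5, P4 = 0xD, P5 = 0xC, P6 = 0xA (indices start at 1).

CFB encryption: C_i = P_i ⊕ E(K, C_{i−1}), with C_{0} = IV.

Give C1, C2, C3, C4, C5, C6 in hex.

C1: E(K, 0xD) = 0x9; 0x7 ⊕ 0x9 = 0xE.
C2: E(K, 0xE) = 0xA; 0x5 ⊕ 0xA = 0xF.
C3: E(K, 0xF) = 0xB; 0x5 ⊕ 0xB = 0xE.
C4: E(K, 0xE) = 0xA; 0xD ⊕ 0xA = 0x7.
C5: E(K, 0x7) = 0x3; 0xC ⊕ 0x3 = 0xF.
C6: E(K, 0xF) = 0xB; 0xA ⊕ 0xB = 0x1.

C1 = 0xE, C2 = 0xF, C3 = 0xE, C4 = 0x7, C5 = 0xF, C6 = 0x1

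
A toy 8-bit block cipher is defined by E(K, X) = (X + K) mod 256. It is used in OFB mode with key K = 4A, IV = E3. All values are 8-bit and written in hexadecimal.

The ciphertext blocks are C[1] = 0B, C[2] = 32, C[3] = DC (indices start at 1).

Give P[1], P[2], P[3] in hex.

P[1] = 26, P[2] = 45, P[3] = 1D

OFB decryption: S_i = E(K, S_{i−1}) with S_{0} = IV; P_i = C_i ⊕ S_i.
P[1]: S = E(K, E3) = 2D; 0B ⊕ 2D = 26.
P[2]: S = E(K, 2D) = 77; 32 ⊕ 77 = 45.
P[3]: S = E(K, 77) = C1; DC ⊕ C1 = 1D.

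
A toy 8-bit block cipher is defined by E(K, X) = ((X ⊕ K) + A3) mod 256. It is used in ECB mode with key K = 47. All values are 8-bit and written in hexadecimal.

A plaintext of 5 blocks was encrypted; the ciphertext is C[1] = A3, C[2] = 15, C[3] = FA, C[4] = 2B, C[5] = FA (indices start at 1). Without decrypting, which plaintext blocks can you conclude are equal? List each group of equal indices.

ECB encrypts each block independently with the same key, so equal ciphertext blocks imply equal plaintext blocks.
C[3] = C[5] = FA, so P[3] = P[5].

P[3] = P[5]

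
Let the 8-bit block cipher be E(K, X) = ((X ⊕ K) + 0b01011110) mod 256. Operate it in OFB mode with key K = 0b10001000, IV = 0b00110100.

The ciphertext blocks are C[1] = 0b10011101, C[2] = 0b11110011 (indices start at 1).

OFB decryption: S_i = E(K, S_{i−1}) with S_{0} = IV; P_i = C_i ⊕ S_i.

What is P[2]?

P[1]: S = E(K, 0b00110100) = 0b00011010; 0b10011101 ⊕ 0b00011010 = 0b10000111.
P[2]: S = E(K, 0b00011010) = 0b11110000; 0b11110011 ⊕ 0b11110000 = 0b00000011.

P[2] = 0b00000011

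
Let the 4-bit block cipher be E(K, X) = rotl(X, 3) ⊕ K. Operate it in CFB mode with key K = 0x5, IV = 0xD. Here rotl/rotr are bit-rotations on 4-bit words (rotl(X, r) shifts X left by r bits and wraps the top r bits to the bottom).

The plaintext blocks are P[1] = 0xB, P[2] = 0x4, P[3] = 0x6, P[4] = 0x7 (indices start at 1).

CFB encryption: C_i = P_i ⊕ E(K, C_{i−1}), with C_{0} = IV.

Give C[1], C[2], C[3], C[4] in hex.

C[1] = 0x0, C[2] = 0x1, C[3] = 0xB, C[4] = 0xF

C[1]: E(K, 0xD) = 0xB; 0xB ⊕ 0xB = 0x0.
C[2]: E(K, 0x0) = 0x5; 0x4 ⊕ 0x5 = 0x1.
C[3]: E(K, 0x1) = 0xD; 0x6 ⊕ 0xD = 0xB.
C[4]: E(K, 0xB) = 0x8; 0x7 ⊕ 0x8 = 0xF.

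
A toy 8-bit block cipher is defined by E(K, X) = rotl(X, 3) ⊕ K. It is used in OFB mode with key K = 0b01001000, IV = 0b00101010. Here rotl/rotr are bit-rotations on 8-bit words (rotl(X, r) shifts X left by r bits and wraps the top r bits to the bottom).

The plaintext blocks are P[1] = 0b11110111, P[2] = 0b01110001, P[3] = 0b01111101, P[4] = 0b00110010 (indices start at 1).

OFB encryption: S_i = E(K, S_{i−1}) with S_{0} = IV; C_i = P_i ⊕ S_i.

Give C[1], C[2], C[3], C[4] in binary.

C[1] = 0b11101110, C[2] = 0b11110001, C[3] = 0b00110001, C[4] = 0b00011000

C[1]: S = E(K, 0b00101010) = 0b00011001; 0b11110111 ⊕ 0b00011001 = 0b11101110.
C[2]: S = E(K, 0b00011001) = 0b10000000; 0b01110001 ⊕ 0b10000000 = 0b11110001.
C[3]: S = E(K, 0b10000000) = 0b01001100; 0b01111101 ⊕ 0b01001100 = 0b00110001.
C[4]: S = E(K, 0b01001100) = 0b00101010; 0b00110010 ⊕ 0b00101010 = 0b00011000.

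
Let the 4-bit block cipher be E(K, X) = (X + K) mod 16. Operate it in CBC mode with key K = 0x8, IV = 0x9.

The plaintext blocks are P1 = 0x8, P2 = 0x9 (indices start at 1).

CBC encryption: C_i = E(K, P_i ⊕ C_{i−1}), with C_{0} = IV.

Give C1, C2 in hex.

C1: P1 ⊕ 0x9 = 0x1; E(K, 0x1) = 0x9.
C2: P2 ⊕ 0x9 = 0x0; E(K, 0x0) = 0x8.

C1 = 0x9, C2 = 0x8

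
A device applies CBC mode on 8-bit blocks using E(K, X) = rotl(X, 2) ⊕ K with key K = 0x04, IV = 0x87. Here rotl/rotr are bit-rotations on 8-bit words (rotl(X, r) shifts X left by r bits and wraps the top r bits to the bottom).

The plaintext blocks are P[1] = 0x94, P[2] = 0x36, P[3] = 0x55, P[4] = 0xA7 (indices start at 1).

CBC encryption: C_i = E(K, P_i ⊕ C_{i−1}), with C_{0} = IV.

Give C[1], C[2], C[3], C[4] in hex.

C[1]: P[1] ⊕ 0x87 = 0x13; E(K, 0x13) = 0x48.
C[2]: P[2] ⊕ 0x48 = 0x7E; E(K, 0x7E) = 0xFD.
C[3]: P[3] ⊕ 0xFD = 0xA8; E(K, 0xA8) = 0xA6.
C[4]: P[4] ⊕ 0xA6 = 0x01; E(K, 0x01) = 0x00.

C[1] = 0x48, C[2] = 0xFD, C[3] = 0xA6, C[4] = 0x00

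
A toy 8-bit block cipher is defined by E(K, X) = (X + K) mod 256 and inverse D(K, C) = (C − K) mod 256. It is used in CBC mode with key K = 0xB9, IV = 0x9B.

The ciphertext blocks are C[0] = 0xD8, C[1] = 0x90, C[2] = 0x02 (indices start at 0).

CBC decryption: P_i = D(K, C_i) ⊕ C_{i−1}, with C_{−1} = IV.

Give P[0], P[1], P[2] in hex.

P[0] = 0x84, P[1] = 0x0F, P[2] = 0xD9

P[0]: D(K, 0xD8) = 0x1F; 0x1F ⊕ 0x9B = 0x84.
P[1]: D(K, 0x90) = 0xD7; 0xD7 ⊕ 0xD8 = 0x0F.
P[2]: D(K, 0x02) = 0x49; 0x49 ⊕ 0x90 = 0xD9.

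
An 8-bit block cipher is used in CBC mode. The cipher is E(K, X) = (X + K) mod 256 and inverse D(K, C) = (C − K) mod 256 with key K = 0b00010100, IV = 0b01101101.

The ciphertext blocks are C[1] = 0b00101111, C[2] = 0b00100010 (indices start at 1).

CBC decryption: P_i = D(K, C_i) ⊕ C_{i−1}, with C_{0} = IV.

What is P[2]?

P[2] = 0b00100001

P[2]: D(K, 0b00100010) = 0b00001110; 0b00001110 ⊕ 0b00101111 = 0b00100001.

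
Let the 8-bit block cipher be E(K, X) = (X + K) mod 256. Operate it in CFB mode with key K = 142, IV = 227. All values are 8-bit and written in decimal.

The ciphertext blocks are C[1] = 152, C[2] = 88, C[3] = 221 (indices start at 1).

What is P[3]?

CFB decryption: P_i = C_i ⊕ E(K, C_{i−1}), with C_{0} = IV.
P[3]: E(K, 88) = 230; 221 ⊕ 230 = 59.

P[3] = 59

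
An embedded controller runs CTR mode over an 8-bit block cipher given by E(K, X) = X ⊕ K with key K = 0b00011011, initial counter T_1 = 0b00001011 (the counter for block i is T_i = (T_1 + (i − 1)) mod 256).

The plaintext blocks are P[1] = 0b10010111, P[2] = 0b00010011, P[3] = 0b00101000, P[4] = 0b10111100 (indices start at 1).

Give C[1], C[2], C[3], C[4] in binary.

C[1] = 0b10000111, C[2] = 0b00000100, C[3] = 0b00111110, C[4] = 0b10101001

CTR encryption: S_i = E(K, T_i) where T_i is the counter for block i; C_i = P_i ⊕ S_i.
C[1]: T = 0b00001011, S = E(K, T) = 0b00010000; 0b10010111 ⊕ 0b00010000 = 0b10000111.
C[2]: T = 0b00001100, S = E(K, T) = 0b00010111; 0b00010011 ⊕ 0b00010111 = 0b00000100.
C[3]: T = 0b00001101, S = E(K, T) = 0b00010110; 0b00101000 ⊕ 0b00010110 = 0b00111110.
C[4]: T = 0b00001110, S = E(K, T) = 0b00010101; 0b10111100 ⊕ 0b00010101 = 0b10101001.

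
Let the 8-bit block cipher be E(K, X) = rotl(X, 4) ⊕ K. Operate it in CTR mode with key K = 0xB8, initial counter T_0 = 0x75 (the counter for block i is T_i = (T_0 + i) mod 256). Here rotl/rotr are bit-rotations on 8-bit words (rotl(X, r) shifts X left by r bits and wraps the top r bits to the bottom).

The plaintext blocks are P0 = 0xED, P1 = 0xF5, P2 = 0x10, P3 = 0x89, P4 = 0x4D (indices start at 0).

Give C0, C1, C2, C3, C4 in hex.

CTR encryption: S_i = E(K, T_i) where T_i is the counter for block i; C_i = P_i ⊕ S_i.
C0: T = 0x75, S = E(K, T) = 0xEF; 0xED ⊕ 0xEF = 0x02.
C1: T = 0x76, S = E(K, T) = 0xDF; 0xF5 ⊕ 0xDF = 0x2A.
C2: T = 0x77, S = E(K, T) = 0xCF; 0x10 ⊕ 0xCF = 0xDF.
C3: T = 0x78, S = E(K, T) = 0x3F; 0x89 ⊕ 0x3F = 0xB6.
C4: T = 0x79, S = E(K, T) = 0x2F; 0x4D ⊕ 0x2F = 0x62.

C0 = 0x02, C1 = 0x2A, C2 = 0xDF, C3 = 0xB6, C4 = 0x62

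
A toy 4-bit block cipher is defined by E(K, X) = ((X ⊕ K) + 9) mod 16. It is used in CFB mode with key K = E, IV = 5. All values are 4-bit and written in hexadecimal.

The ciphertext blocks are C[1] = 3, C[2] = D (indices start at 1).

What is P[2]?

CFB decryption: P_i = C_i ⊕ E(K, C_{i−1}), with C_{0} = IV.
P[2]: E(K, 3) = 6; D ⊕ 6 = B.

P[2] = B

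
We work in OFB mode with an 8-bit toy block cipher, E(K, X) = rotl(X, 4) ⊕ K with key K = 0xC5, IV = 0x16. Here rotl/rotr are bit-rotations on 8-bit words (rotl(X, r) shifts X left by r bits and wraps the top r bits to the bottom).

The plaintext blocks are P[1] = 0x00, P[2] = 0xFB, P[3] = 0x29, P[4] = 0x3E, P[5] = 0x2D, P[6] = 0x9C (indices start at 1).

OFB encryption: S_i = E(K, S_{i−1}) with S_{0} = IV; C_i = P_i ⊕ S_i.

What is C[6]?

C[1]: S = E(K, 0x16) = 0xA4; 0x00 ⊕ 0xA4 = 0xA4.
C[2]: S = E(K, 0xA4) = 0x8F; 0xFB ⊕ 0x8F = 0x74.
C[3]: S = E(K, 0x8F) = 0x3D; 0x29 ⊕ 0x3D = 0x14.
C[4]: S = E(K, 0x3D) = 0x16; 0x3E ⊕ 0x16 = 0x28.
C[5]: S = E(K, 0x16) = 0xA4; 0x2D ⊕ 0xA4 = 0x89.
C[6]: S = E(K, 0xA4) = 0x8F; 0x9C ⊕ 0x8F = 0x13.

C[6] = 0x13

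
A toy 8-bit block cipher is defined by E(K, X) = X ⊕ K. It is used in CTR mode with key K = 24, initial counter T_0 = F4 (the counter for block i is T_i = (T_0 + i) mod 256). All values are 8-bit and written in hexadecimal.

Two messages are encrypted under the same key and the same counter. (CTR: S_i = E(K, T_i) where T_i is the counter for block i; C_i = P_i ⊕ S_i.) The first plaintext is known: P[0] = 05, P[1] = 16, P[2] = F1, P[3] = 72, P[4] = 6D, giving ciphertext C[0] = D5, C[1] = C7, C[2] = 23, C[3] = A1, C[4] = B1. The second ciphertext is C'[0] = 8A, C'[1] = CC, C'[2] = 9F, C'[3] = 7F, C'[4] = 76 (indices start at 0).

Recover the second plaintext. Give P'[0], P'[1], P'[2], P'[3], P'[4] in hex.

In CTR with a reused counter, both messages share the same keystream S_i, so C_i ⊕ C'_i = P_i ⊕ P'_i and thus P'_i = P_i ⊕ C_i ⊕ C'_i.
P'[0]: 05 ⊕ D5 ⊕ 8A = 5A.
P'[1]: 16 ⊕ C7 ⊕ CC = 1D.
P'[2]: F1 ⊕ 23 ⊕ 9F = 4D.
P'[3]: 72 ⊕ A1 ⊕ 7F = AC.
P'[4]: 6D ⊕ B1 ⊕ 76 = AA.

P'[0] = 5A, P'[1] = 1D, P'[2] = 4D, P'[3] = AC, P'[4] = AA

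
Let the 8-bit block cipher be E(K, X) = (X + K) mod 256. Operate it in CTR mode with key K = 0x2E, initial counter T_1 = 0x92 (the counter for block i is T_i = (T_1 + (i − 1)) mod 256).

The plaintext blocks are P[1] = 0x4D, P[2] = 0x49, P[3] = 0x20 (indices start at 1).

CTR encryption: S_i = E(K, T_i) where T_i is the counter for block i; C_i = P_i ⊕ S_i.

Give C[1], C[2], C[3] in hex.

C[1]: T = 0x92, S = E(K, T) = 0xC0; 0x4D ⊕ 0xC0 = 0x8D.
C[2]: T = 0x93, S = E(K, T) = 0xC1; 0x49 ⊕ 0xC1 = 0x88.
C[3]: T = 0x94, S = E(K, T) = 0xC2; 0x20 ⊕ 0xC2 = 0xE2.

C[1] = 0x8D, C[2] = 0x88, C[3] = 0xE2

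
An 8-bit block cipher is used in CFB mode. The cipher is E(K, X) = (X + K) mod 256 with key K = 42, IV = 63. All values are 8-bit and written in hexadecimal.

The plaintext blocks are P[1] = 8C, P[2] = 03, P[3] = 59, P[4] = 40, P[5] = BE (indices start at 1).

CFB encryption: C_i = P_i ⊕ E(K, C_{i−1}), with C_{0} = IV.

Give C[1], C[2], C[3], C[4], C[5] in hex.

C[1]: E(K, 63) = A5; 8C ⊕ A5 = 29.
C[2]: E(K, 29) = 6B; 03 ⊕ 6B = 68.
C[3]: E(K, 68) = AA; 59 ⊕ AA = F3.
C[4]: E(K, F3) = 35; 40 ⊕ 35 = 75.
C[5]: E(K, 75) = B7; BE ⊕ B7 = 09.

C[1] = 29, C[2] = 68, C[3] = F3, C[4] = 75, C[5] = 09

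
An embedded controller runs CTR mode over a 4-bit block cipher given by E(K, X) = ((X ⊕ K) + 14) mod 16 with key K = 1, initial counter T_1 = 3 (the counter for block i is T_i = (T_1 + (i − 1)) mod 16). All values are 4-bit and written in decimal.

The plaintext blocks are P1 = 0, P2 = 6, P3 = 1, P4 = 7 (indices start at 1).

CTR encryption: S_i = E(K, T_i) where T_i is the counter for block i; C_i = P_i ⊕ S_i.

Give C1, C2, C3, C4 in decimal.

C1 = 0, C2 = 5, C3 = 3, C4 = 2

C1: T = 3, S = E(K, T) = 0; 0 ⊕ 0 = 0.
C2: T = 4, S = E(K, T) = 3; 6 ⊕ 3 = 5.
C3: T = 5, S = E(K, T) = 2; 1 ⊕ 2 = 3.
C4: T = 6, S = E(K, T) = 5; 7 ⊕ 5 = 2.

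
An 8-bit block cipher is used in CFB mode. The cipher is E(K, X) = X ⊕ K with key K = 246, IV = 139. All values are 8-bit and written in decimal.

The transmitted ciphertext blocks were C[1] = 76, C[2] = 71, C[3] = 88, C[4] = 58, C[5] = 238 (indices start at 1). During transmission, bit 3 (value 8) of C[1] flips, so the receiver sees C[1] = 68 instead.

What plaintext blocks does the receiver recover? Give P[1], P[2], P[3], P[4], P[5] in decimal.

CFB decryption: P_i = C_i ⊕ E(K, C_{i−1}), with C_{0} = IV.
Only C[1] changed, to 68. In CFB, a change in C_i flips the same bit in P_i and garbles P_{i+1}. Decrypting the received ciphertext:
P[1]: E(K, 139) = 125; 68 ⊕ 125 = 57.
P[2]: E(K, 68) = 178; 71 ⊕ 178 = 245.
P[3]: E(K, 71) = 177; 88 ⊕ 177 = 233.
P[4]: E(K, 88) = 174; 58 ⊕ 174 = 148.
P[5]: E(K, 58) = 204; 238 ⊕ 204 = 34.
Blocks that differ from the original plaintext: P[1], P[2].

P[1] = 57, P[2] = 245, P[3] = 233, P[4] = 148, P[5] = 34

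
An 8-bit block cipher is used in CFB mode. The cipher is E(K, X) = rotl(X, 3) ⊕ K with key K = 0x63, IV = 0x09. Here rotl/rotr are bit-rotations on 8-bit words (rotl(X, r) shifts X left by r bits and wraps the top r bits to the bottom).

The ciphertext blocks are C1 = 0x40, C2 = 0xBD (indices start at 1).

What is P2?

CFB decryption: P_i = C_i ⊕ E(K, C_{i−1}), with C_{0} = IV.
P2: E(K, 0x40) = 0x61; 0xBD ⊕ 0x61 = 0xDC.

P2 = 0xDC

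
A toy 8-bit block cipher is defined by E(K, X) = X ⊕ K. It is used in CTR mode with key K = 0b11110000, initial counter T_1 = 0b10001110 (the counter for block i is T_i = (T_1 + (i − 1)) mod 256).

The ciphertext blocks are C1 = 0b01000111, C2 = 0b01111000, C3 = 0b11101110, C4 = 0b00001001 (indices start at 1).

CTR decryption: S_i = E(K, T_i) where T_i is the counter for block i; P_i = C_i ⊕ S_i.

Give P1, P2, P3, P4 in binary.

P1 = 0b00111001, P2 = 0b00000111, P3 = 0b10001110, P4 = 0b01101000

P1: T = 0b10001110, S = E(K, T) = 0b01111110; 0b01000111 ⊕ 0b01111110 = 0b00111001.
P2: T = 0b10001111, S = E(K, T) = 0b01111111; 0b01111000 ⊕ 0b01111111 = 0b00000111.
P3: T = 0b10010000, S = E(K, T) = 0b01100000; 0b11101110 ⊕ 0b01100000 = 0b10001110.
P4: T = 0b10010001, S = E(K, T) = 0b01100001; 0b00001001 ⊕ 0b01100001 = 0b01101000.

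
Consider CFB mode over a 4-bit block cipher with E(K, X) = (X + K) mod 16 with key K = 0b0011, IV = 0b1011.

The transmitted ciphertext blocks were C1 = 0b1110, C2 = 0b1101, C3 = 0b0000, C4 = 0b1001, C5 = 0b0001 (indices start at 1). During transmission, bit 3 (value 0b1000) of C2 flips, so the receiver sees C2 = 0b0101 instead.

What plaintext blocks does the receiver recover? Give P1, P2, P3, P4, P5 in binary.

P1 = 0b0000, P2 = 0b0100, P3 = 0b1000, P4 = 0b1010, P5 = 0b1101

CFB decryption: P_i = C_i ⊕ E(K, C_{i−1}), with C_{0} = IV.
Only C2 changed, to 0b0101. In CFB, a change in C_i flips the same bit in P_i and garbles P_{i+1}. Decrypting the received ciphertext:
P1: E(K, 0b1011) = 0b1110; 0b1110 ⊕ 0b1110 = 0b0000.
P2: E(K, 0b1110) = 0b0001; 0b0101 ⊕ 0b0001 = 0b0100.
P3: E(K, 0b0101) = 0b1000; 0b0000 ⊕ 0b1000 = 0b1000.
P4: E(K, 0b0000) = 0b0011; 0b1001 ⊕ 0b0011 = 0b1010.
P5: E(K, 0b1001) = 0b1100; 0b0001 ⊕ 0b1100 = 0b1101.
Blocks that differ from the original plaintext: P2, P3.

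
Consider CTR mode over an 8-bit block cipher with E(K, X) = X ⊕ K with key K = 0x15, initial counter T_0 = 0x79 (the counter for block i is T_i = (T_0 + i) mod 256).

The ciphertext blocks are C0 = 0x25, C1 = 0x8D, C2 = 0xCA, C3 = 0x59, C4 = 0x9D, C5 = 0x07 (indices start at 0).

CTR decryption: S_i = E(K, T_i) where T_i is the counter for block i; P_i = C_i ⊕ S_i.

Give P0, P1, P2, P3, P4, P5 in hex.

P0 = 0x49, P1 = 0xE2, P2 = 0xA4, P3 = 0x30, P4 = 0xF5, P5 = 0x6C

P0: T = 0x79, S = E(K, T) = 0x6C; 0x25 ⊕ 0x6C = 0x49.
P1: T = 0x7A, S = E(K, T) = 0x6F; 0x8D ⊕ 0x6F = 0xE2.
P2: T = 0x7B, S = E(K, T) = 0x6E; 0xCA ⊕ 0x6E = 0xA4.
P3: T = 0x7C, S = E(K, T) = 0x69; 0x59 ⊕ 0x69 = 0x30.
P4: T = 0x7D, S = E(K, T) = 0x68; 0x9D ⊕ 0x68 = 0xF5.
P5: T = 0x7E, S = E(K, T) = 0x6B; 0x07 ⊕ 0x6B = 0x6C.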